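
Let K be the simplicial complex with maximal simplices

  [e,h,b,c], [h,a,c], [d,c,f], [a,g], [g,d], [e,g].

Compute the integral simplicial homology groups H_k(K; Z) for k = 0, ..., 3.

H_0 = Z,  H_1 = Z^2,  H_2 = 0,  H_3 = 0.

Fix the vertex order a < b < c < d < e < f < g < h and write every simplex with vertices in increasing order. Then dim K = 3 and the simplices of K are:

  0-simplices (8): a, b, c, d, e, f, g, h
  1-simplices (14): ac, ag, ah, bc, be, bh, cd, ce, cf, ch, df, dg, eg, eh
  2-simplices (6): ach, bce, bch, beh, cdf, ceh
  3-simplices (1): bceh

Hence C_0 ≅ Z^8, C_1 ≅ Z^14, C_2 ≅ Z^6, C_3 ≅ Z^1.

The boundary map ∂_1: C_1 → C_0 maps an edge to its endpoints' difference, ∂[p,q] = q − p. For instance
  ∂ce = e − c.
This gives a 8×14 integer matrix of rank 7; reducing to Smith normal form yields diagonal entries (1,1,1,1,1,1,1).

Boundary ∂_2: C_2 → C_1 maps a triangle to the signed sum of its edges. For instance
  ∂bce = ce − be + bc,
  ∂ach = ch − ah + ac.
The resulting 14×6 matrix has rank 5, and its Smith normal form has invariant factors (1,1,1,1,1).

The boundary map ∂_3: C_3 → C_2 sends each 3-simplex σ to the alternating sum Σ_i (−1)^i (σ with its i-th vertex removed). For instance
  ∂bceh = ceh − beh + bch − bce.
This gives a 6×1 integer matrix of rank 1; reducing to Smith normal form yields diagonal entries (1).

Computing H_k = (kernel of ∂_k) / (image of ∂_{k+1}):

  H_0: rank C_0 − rank ∂_1 = 8 − 7 = 1, and the invariant factors of ∂_1 are all 1, so H_0 ≅ Z.
  H_1: rank ker ∂_1 − rank ∂_2 = (14 − 7) − 5 = 2, and the invariant factors of ∂_2 are all 1, so H_1 ≅ Z^2.
  H_2: rank ker ∂_2 − rank ∂_3 = (6 − 5) − 1 = 0, and the invariant factors of ∂_3 are all 1, so H_2 ≅ 0.
  H_3: rank ker ∂_3 − rank ∂_4 = (1 − 1) − 0 = 0, and there is no ∂_4, so H_3 ≅ 0.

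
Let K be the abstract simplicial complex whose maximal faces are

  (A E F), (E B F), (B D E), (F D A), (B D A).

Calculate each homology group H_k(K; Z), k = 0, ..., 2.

Take the total order A < B < D < E < F on the vertex set. Then K (dimension 2) consists of the simplices:

  0-simplices (5): A, B, D, E, F
  1-simplices (10): AB, AD, AE, AF, BD, BE, BF, DE, DF, EF
  2-simplices (5): ABD, ADF, AEF, BDE, BEF

Hence C_0 ≅ Z^5, C_1 ≅ Z^10, C_2 ≅ Z^5.

∂_1: C_1 → C_0 is given by ∂[p,q] = [q] − [p].
As a 5×10 matrix over Z this has rank 4, with invariant factors (1,1,1,1).

∂_2: C_2 → C_1 acts by ∂[p,q,r] = [q,r] − [p,r] + [p,q]. For instance
  ∂AEF = EF − AF + AE,
  ∂BEF = EF − BF + BE.
The 10×5 boundary matrix has rank 5 and Smith normal form diag(1,1,1,1,1).

Reading off H_k = ker ∂_k / im ∂_{k+1}:

  H_0: rank C_0 − rank ∂_1 = 5 − 4 = 1, and the invariant factors of ∂_1 are all 1, so H_0 ≅ Z.
  H_1: rank ker ∂_1 − rank ∂_2 = (10 − 4) − 5 = 1, and the invariant factors of ∂_2 are all 1, so H_1 ≅ Z.
  H_2: rank ker ∂_2 − rank ∂_3 = (5 − 5) − 0 = 0, and there is no ∂_3, so H_2 ≅ 0.

H_0 ≅ Z,  H_1 ≅ Z,  H_2 = 0.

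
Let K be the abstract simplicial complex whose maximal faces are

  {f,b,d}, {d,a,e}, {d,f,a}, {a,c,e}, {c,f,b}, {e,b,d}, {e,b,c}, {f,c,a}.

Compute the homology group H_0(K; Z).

H_0 = Z.

Order the vertices as a < b < c < d < e < f. Listing each simplex with vertices in this order, K has dimension 2 with simplices:

  0-simplices (6): a, b, c, d, e, f
  1-simplices (12): ac, ad, ae, af, bc, bd, be, bf, ce, cf, de, df
  2-simplices (8): ace, acf, ade, adf, bce, bcf, bde, bdf

giving chain groups C_0 ≅ Z^6, C_1 ≅ Z^12, C_2 ≅ Z^8.

Boundary ∂_1: C_1 → C_0 maps an edge to its endpoints' difference, ∂[p,q] = q − p. For instance
  ∂bf = f − b.
The 6×12 boundary matrix has rank 5 and Smith normal form diag(1,1,1,1,1).

∂_2: C_2 → C_1 acts by ∂[p,q,r] = [q,r] − [p,r] + [p,q]. For instance
  ∂adf = df − af + ad,
  ∂bde = de − be + bd.
As a 12×8 matrix over Z this has rank 7, with invariant factors (1,1,1,1,1,1,1).

Reading off H_k = ker ∂_k / im ∂_{k+1}:

  H_0: rank C_0 − rank ∂_1 = 6 − 5 = 1, and the invariant factors of ∂_1 are all 1, so H_0 = Z.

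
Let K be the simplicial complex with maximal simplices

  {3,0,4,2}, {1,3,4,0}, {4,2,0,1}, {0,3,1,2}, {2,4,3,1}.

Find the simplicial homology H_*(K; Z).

H_0 = Z,  H_1 = 0,  H_2 = 0,  H_3 = Z.

K has 5 vertices, 10 edges, 10 triangles, 5 3-simplices.
rank ∂_0 = 0, rank ∂_1 = 4 ⇒ b_0 = 5 − 0 − 4 = 1; all invariant factors of ∂_1 are 1 so no torsion. So H_0 ≅ Z.
rank ∂_1 = 4, rank ∂_2 = 6 ⇒ b_1 = 10 − 4 − 6 = 0; all invariant factors of ∂_2 are 1 so no torsion. So H_1 ≅ 0.
rank ∂_2 = 6, rank ∂_3 = 4 ⇒ b_2 = 10 − 6 − 4 = 0; all invariant factors of ∂_3 are 1 so no torsion. So H_2 ≅ 0.
rank ∂_3 = 4, rank ∂_4 = 0 ⇒ b_3 = 5 − 4 − 0 = 1. So H_3 ≅ Z.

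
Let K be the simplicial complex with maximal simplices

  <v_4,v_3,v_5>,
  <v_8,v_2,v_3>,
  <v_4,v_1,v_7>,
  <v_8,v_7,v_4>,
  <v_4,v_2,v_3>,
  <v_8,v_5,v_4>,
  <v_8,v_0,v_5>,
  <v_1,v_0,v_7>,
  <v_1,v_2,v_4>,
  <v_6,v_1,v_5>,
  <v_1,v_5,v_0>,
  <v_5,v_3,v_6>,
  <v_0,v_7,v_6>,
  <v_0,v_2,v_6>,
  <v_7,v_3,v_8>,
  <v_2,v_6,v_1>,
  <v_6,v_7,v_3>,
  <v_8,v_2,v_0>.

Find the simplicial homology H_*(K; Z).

K has 9 vertices, 27 edges, 18 triangles.
rank ∂_0 = 0, rank ∂_1 = 8 ⇒ b_0 = 9 − 0 − 8 = 1; all invariant factors of ∂_1 are 1 so no torsion. So H_0 ≅ Z.
rank ∂_1 = 8, rank ∂_2 = 18 ⇒ b_1 = 27 − 8 − 18 = 1; ∂_2 has invariant factor(s) [2] giving torsion. So H_1 ≅ Z ⊕ Z/2Z.
rank ∂_2 = 18, rank ∂_3 = 0 ⇒ b_2 = 18 − 18 − 0 = 0. So H_2 ≅ 0.

H_0 = Z,  H_1 = Z ⊕ Z/2Z,  H_2 = 0.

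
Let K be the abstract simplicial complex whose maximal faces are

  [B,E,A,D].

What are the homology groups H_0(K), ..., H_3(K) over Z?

H_0 = Z,  H_1 = 0,  H_2 = 0,  H_3 = 0.

Take the total order A < B < D < E on the vertex set. Then K (dimension 3) consists of the simplices:

  0-simplices (4): A, B, D, E
  1-simplices (6): AB, AD, AE, BD, BE, DE
  2-simplices (4): ABD, ABE, ADE, BDE
  3-simplices (1): ABDE

Hence C_0 ≅ Z^4, C_1 ≅ Z^6, C_2 ≅ Z^4, C_3 ≅ Z^1.

The boundary map ∂_1: C_1 → C_0 sends each edge [p,q] (with p < q) to q − p.
The 4×6 boundary matrix has rank 3 and Smith normal form diag(1,1,1).

The boundary map ∂_2: C_2 → C_1 maps a triangle to the signed sum of its edges. For instance
  ∂ADE = DE − AE + AD,
  ∂BDE = DE − BE + BD.
The resulting 6×4 matrix has rank 3, and its Smith normal form has invariant factors (1,1,1).

Boundary ∂_3: C_3 → C_2 sends each 3-simplex σ to the alternating sum Σ_i (−1)^i (σ with its i-th vertex removed). For instance
  ∂ABDE = BDE − ADE + ABE − ABD.
The 4×1 boundary matrix has rank 1 and Smith normal form diag(1).

Reading off H_k = ker ∂_k / im ∂_{k+1}:

  H_0: rank C_0 − rank ∂_1 = 4 − 3 = 1, and the invariant factors of ∂_1 are all 1, so H_0 ≅ Z.
  H_1: rank ker ∂_1 − rank ∂_2 = (6 − 3) − 3 = 0, and the invariant factors of ∂_2 are all 1, so H_1 ≅ 0.
  H_2: rank ker ∂_2 − rank ∂_3 = (4 − 3) − 1 = 0, and the invariant factors of ∂_3 are all 1, so H_2 ≅ 0.
  H_3: rank ker ∂_3 − rank ∂_4 = (1 − 1) − 0 = 0, and there is no ∂_4, so H_3 ≅ 0.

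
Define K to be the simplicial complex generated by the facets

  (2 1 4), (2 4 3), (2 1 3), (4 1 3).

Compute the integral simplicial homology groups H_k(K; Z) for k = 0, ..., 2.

Order the vertices as 1 < 2 < 3 < 4. Listing each simplex with vertices in this order, K has dimension 2 with simplices:

  0-simplices (4): [1], [2], [3], [4]
  1-simplices (6): [1,2], [1,3], [1,4], [2,3], [2,4], [3,4]
  2-simplices (4): [1,2,3], [1,2,4], [1,3,4], [2,3,4]

so the chain groups are C_0 ≅ Z^4, C_1 ≅ Z^6, C_2 ≅ Z^4.

∂_1: C_1 → C_0 sends each edge [p,q] (with p < q) to q − p.
The resulting 4×6 matrix has rank 3, and its Smith normal form has invariant factors (1,1,1).

The boundary map ∂_2: C_2 → C_1 sends each 2-simplex [p,q,r] to [q,r] − [p,r] + [p,q]. For instance
  ∂[1,2,4] = [2,4] − [1,4] + [1,2],
  ∂[1,2,3] = [2,3] − [1,3] + [1,2].
The resulting 6×4 matrix has rank 3, and its Smith normal form has invariant factors (1,1,1).

Computing H_k = (kernel of ∂_k) / (image of ∂_{k+1}):

  H_0: rank C_0 − rank ∂_1 = 4 − 3 = 1, and the invariant factors of ∂_1 are all 1, so H_0 ≅ Z.
  H_1: rank ker ∂_1 − rank ∂_2 = (6 − 3) − 3 = 0, and the invariant factors of ∂_2 are all 1, so H_1 ≅ 0.
  H_2: rank ker ∂_2 − rank ∂_3 = (4 − 3) − 0 = 1, and there is no ∂_3, so H_2 ≅ Z.

(K is a triangulation of the 2-sphere S^2.)

H_0 ≅ Z,  H_1 = 0,  H_2 ≅ Z.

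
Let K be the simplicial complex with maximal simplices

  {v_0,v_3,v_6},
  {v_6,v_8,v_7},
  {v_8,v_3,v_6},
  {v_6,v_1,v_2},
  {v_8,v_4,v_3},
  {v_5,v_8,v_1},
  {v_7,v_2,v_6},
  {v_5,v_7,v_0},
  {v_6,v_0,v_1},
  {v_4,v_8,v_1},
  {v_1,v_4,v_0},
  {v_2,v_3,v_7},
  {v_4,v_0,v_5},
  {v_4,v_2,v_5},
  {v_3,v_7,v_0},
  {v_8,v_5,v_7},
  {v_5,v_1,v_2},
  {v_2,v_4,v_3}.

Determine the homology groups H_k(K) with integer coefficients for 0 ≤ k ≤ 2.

K has 9 vertices, 27 edges, 18 triangles.
rank ∂_0 = 0, rank ∂_1 = 8 ⇒ b_0 = 9 − 0 − 8 = 1; all invariant factors of ∂_1 are 1 so no torsion. So H_0 ≅ Z.
rank ∂_1 = 8, rank ∂_2 = 18 ⇒ b_1 = 27 − 8 − 18 = 1; ∂_2 has invariant factor(s) [2] giving torsion. So H_1 ≅ Z ⊕ Z/2.
rank ∂_2 = 18, rank ∂_3 = 0 ⇒ b_2 = 18 − 18 − 0 = 0. So H_2 ≅ 0.

H_0 = Z,  H_1 = Z ⊕ Z/2,  H_2 = 0.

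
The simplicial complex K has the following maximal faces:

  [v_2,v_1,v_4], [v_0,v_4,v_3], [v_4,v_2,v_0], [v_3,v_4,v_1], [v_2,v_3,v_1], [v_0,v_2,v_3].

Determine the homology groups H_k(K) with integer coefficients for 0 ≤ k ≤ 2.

H_0 = Z,  H_1 = 0,  H_2 = Z.

Fix the vertex order v_0 < v_1 < v_2 < v_3 < v_4 and write every simplex with vertices in increasing order. Then dim K = 2 and the simplices of K are:

  0-simplices (5): [v_0], [v_1], [v_2], [v_3], [v_4]
  1-simplices (9): [v_0,v_2], [v_0,v_3], [v_0,v_4], [v_1,v_2], [v_1,v_3], [v_1,v_4], [v_2,v_3], [v_2,v_4], [v_3,v_4]
  2-simplices (6): [v_0,v_2,v_3], [v_0,v_2,v_4], [v_0,v_3,v_4], [v_1,v_2,v_3], [v_1,v_2,v_4], [v_1,v_3,v_4]

Hence C_0 ≅ Z^5, C_1 ≅ Z^9, C_2 ≅ Z^6.

The boundary map ∂_1: C_1 → C_0 sends each edge [p,q] (with p < q) to q − p. For instance
  ∂[v_3,v_4] = [v_4] − [v_3].
The 5×9 boundary matrix has rank 4 and Smith normal form diag(1,1,1,1).

Boundary ∂_2: C_2 → C_1 sends each 2-simplex [p,q,r] to [q,r] − [p,r] + [p,q]. For instance
  ∂[v_0,v_2,v_3] = [v_2,v_3] − [v_0,v_3] + [v_0,v_2],
  ∂[v_0,v_2,v_4] = [v_2,v_4] − [v_0,v_4] + [v_0,v_2].
As a 9×6 matrix over Z this has rank 5, with invariant factors (1,1,1,1,1).

Computing H_k = (kernel of ∂_k) / (image of ∂_{k+1}):

  H_0: rank C_0 − rank ∂_1 = 5 − 4 = 1, and the invariant factors of ∂_1 are all 1, so H_0 = Z.
  H_1: rank ker ∂_1 − rank ∂_2 = (9 − 4) − 5 = 0, and the invariant factors of ∂_2 are all 1, so H_1 = 0.
  H_2: rank ker ∂_2 − rank ∂_3 = (6 − 5) − 0 = 1, and there is no ∂_3, so H_2 = Z.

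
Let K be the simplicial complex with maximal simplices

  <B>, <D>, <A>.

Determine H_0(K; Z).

Order the vertices as A < B < D. Listing each simplex with vertices in this order, K has dimension 0 with simplices:

  0-simplices (3): A, B, D

Hence C_0 ≅ Z^3.

Computing H_k = (kernel of ∂_k) / (image of ∂_{k+1}):

  H_0: rank C_0 − rank ∂_1 = 3 − 0 = 3, and there is no ∂_1, so H_0 ≅ Z^3.

H_0 = Z^3.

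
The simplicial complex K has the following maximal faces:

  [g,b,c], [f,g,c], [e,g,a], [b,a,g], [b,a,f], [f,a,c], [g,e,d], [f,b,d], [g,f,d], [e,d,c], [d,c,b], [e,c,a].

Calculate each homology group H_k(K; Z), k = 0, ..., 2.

Fix the vertex order a < b < c < d < e < f < g and write every simplex with vertices in increasing order. Then dim K = 2 and the simplices of K are:

  0-simplices (7): a, b, c, d, e, f, g
  1-simplices (18): ab, ac, ae, af, ag, bc, bd, bf, bg, cd, ce, cf, cg, de, df, dg, eg, fg
  2-simplices (12): abf, abg, ace, acf, aeg, bcd, bcg, bdf, cde, cfg, deg, dfg

so the chain groups are C_0 ≅ Z^7, C_1 ≅ Z^18, C_2 ≅ Z^12.

Boundary ∂_1: C_1 → C_0 maps an edge to its endpoints' difference, ∂[p,q] = q − p. For instance
  ∂dg = g − d.
This gives a 7×18 integer matrix of rank 6; reducing to Smith normal form yields diagonal entries (1,1,1,1,1,1).

∂_2: C_2 → C_1 sends each 2-simplex [p,q,r] to [q,r] − [p,r] + [p,q]. For instance
  ∂bcd = cd − bd + bc,
  ∂abf = bf − af + ab.
As a 18×12 matrix over Z this has rank 12, with invariant factors (1,1,1,1,1,1,1,1,1,1,1,2).

Reading off H_k = ker ∂_k / im ∂_{k+1}:

  H_0: rank C_0 − rank ∂_1 = 7 − 6 = 1, and the invariant factors of ∂_1 are all 1, so H_0 = Z.
  H_1: rank ker ∂_1 − rank ∂_2 = (18 − 6) − 12 = 0, and ∂_2 has invariant factor 2 > 1, so H_1 = Z/2Z.
  H_2: rank ker ∂_2 − rank ∂_3 = (12 − 12) − 0 = 0, and there is no ∂_3, so H_2 = 0.

As a check, the Euler characteristic is 7 − 18 + 12 = 1, which agrees with 1 − 0 + 0 = 1.

H_0 = Z,  H_1 = Z/2Z,  H_2 = 0.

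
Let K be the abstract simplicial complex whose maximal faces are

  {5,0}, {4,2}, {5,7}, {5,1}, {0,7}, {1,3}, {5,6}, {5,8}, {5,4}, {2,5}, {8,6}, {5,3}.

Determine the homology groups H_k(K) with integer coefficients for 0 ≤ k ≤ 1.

H_0 = Z,  H_1 = Z^4.

Order the vertices as 0 < 1 < 2 < 3 < 4 < 5 < 6 < 7 < 8. Listing each simplex with vertices in this order, K has dimension 1 with simplices:

  0-simplices (9): [0], [1], [2], [3], [4], [5], [6], [7], [8]
  1-simplices (12): [0,5], [0,7], [1,3], [1,5], [2,4], [2,5], [3,5], [4,5], [5,6], [5,7], [5,8], [6,8]

Hence C_0 ≅ Z^9, C_1 ≅ Z^12.

∂_1: C_1 → C_0 maps an edge to its endpoints' difference, ∂[p,q] = q − p.
As a 9×12 matrix over Z this has rank 8, with invariant factors (1,1,1,1,1,1,1,1).

From H_k ≅ ker(∂_k) / im(∂_{k+1}) we obtain:

  H_0: rank C_0 − rank ∂_1 = 9 − 8 = 1, and the invariant factors of ∂_1 are all 1, so H_0 ≅ Z.
  H_1: rank ker ∂_1 − rank ∂_2 = (12 − 8) − 0 = 4, and there is no ∂_2, so H_1 ≅ Z^4.

(K is a triangulation of a wedge of 4 circles.)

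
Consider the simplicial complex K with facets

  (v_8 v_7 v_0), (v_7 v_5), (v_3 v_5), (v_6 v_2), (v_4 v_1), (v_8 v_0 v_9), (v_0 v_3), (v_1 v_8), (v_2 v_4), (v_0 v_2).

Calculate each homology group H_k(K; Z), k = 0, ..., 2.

H_0 = Z,  H_1 = Z^2,  H_2 = 0.

Fix the vertex order v_0 < v_1 < v_2 < v_3 < v_4 < v_5 < v_6 < v_7 < v_8 < v_9 and write every simplex with vertices in increasing order. Then dim K = 2 and the simplices of K are:

  0-simplices (10): [v_0], [v_1], [v_2], [v_3], [v_4], [v_5], [v_6], [v_7], [v_8], [v_9]
  1-simplices (13): [v_0,v_2], [v_0,v_3], [v_0,v_7], [v_0,v_8], [v_0,v_9], [v_1,v_4], [v_1,v_8], [v_2,v_4], [v_2,v_6], [v_3,v_5], [v_5,v_7], [v_7,v_8], [v_8,v_9]
  2-simplices (2): [v_0,v_7,v_8], [v_0,v_8,v_9]

Hence C_0 ≅ Z^10, C_1 ≅ Z^13, C_2 ≅ Z^2.

Boundary ∂_1: C_1 → C_0 is given by ∂[p,q] = [q] − [p].
The resulting 10×13 matrix has rank 9, and its Smith normal form has invariant factors (1,1,1,1,1,1,1,1,1).

Boundary ∂_2: C_2 → C_1 maps a triangle to the signed sum of its edges. For instance
  ∂[v_0,v_8,v_9] = [v_8,v_9] − [v_0,v_9] + [v_0,v_8],
  ∂[v_0,v_7,v_8] = [v_7,v_8] − [v_0,v_8] + [v_0,v_7].
As a 13×2 matrix over Z this has rank 2, with invariant factors (1,1).

From H_k ≅ ker(∂_k) / im(∂_{k+1}) we obtain:

  H_0: rank C_0 − rank ∂_1 = 10 − 9 = 1, and the invariant factors of ∂_1 are all 1, so H_0 = Z.
  H_1: rank ker ∂_1 − rank ∂_2 = (13 − 9) − 2 = 2, and the invariant factors of ∂_2 are all 1, so H_1 = Z^2.
  H_2: rank ker ∂_2 − rank ∂_3 = (2 − 2) − 0 = 0, and there is no ∂_3, so H_2 = 0.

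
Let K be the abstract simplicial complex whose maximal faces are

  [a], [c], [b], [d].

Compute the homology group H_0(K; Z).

Order the vertices as a < b < c < d. Listing each simplex with vertices in this order, K has dimension 0 with simplices:

  0-simplices (4): a, b, c, d

giving chain groups C_0 ≅ Z^4.

Now H_k = ker ∂_k / im ∂_{k+1}, so:

  H_0: rank C_0 − rank ∂_1 = 4 − 0 = 4, and there is no ∂_1, so H_0 = Z^4.

H_0 ≅ Z^4.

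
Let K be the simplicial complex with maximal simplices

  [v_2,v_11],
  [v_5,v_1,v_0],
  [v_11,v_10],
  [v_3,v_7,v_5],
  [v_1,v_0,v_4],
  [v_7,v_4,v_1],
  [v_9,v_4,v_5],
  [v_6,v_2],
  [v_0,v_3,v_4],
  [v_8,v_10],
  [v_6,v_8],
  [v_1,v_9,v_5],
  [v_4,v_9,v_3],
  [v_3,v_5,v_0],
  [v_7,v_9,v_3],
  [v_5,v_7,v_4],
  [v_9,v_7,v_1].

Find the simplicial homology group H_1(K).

H_1 ≅ Z × Z/2.

K has 12 vertices, 23 edges, 12 triangles.
rank ∂_1 = 10, rank ∂_2 = 12 ⇒ b_1 = 23 − 10 − 12 = 1; ∂_2 has invariant factor(s) [2] giving torsion. So H_1 ≅ Z × Z/2.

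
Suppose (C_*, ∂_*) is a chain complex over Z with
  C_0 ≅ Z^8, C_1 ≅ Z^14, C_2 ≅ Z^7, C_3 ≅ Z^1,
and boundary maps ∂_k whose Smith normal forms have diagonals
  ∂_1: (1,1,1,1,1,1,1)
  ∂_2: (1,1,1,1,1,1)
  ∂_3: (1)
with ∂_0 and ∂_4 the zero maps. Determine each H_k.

H_0: b_0 = 8 − 0 − 7 = 1; torsion from ∂_1 factors > 1: none. So H_0 = Z.
H_1: b_1 = 14 − 7 − 6 = 1; torsion from ∂_2 factors > 1: none. So H_1 = Z.
H_2: b_2 = 7 − 6 − 1 = 0; torsion from ∂_3 factors > 1: none. So H_2 = 0.
H_3: b_3 = 1 − 1 − 0 = 0; torsion from ∂_4 factors > 1: none. So H_3 = 0.

H_0 = Z,  H_1 = Z,  H_2 = 0,  H_3 = 0.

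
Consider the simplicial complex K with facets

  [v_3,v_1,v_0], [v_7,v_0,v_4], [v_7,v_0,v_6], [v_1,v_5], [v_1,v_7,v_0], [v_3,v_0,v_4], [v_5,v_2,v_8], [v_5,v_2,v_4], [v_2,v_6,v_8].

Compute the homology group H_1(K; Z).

H_1 ≅ Z^2.

K has 9 vertices, 18 edges, 8 triangles.
rank ∂_1 = 8, rank ∂_2 = 8 ⇒ b_1 = 18 − 8 − 8 = 2; all invariant factors of ∂_2 are 1 so no torsion. So H_1 = Z^2.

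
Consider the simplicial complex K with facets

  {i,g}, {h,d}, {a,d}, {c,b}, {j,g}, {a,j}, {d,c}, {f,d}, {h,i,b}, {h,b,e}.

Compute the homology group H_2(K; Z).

H_2 ≅ 0.

Order the vertices as a < b < c < d < e < f < g < h < i < j. Listing each simplex with vertices in this order, K has dimension 2 with simplices:

  0-simplices (10): a, b, c, d, e, f, g, h, i, j
  1-simplices (13): ad, aj, bc, be, bh, bi, cd, df, dh, eh, gi, gj, hi
  2-simplices (2): beh, bhi

Hence C_0 ≅ Z^10, C_1 ≅ Z^13, C_2 ≅ Z^2.

Boundary ∂_1: C_1 → C_0 maps an edge to its endpoints' difference, ∂[p,q] = q − p. For instance
  ∂bc = c − b.
The resulting 10×13 matrix has rank 9, and its Smith normal form has invariant factors (1,1,1,1,1,1,1,1,1).

∂_2: C_2 → C_1 maps a triangle to the signed sum of its edges. For instance
  ∂bhi = hi − bi + bh,
  ∂beh = eh − bh + be.
The resulting 13×2 matrix has rank 2, and its Smith normal form has invariant factors (1,1).

Computing H_k = (kernel of ∂_k) / (image of ∂_{k+1}):

  H_2: rank ker ∂_2 − rank ∂_3 = (2 − 2) − 0 = 0, and there is no ∂_3, so H_2 ≅ 0.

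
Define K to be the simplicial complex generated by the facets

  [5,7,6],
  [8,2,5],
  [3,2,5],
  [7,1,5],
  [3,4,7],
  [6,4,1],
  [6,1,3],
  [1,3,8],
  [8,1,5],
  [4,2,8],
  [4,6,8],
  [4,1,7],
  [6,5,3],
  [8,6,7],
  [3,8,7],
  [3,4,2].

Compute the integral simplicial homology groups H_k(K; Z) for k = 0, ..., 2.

H_0 ≅ Z,  H_1 ≅ Z^2,  H_2 ≅ Z.

Order the vertices as 1 < 2 < 3 < 4 < 5 < 6 < 7 < 8. Listing each simplex with vertices in this order, K has dimension 2 with simplices:

  0-simplices (8): [1], [2], [3], [4], [5], [6], [7], [8]
  1-simplices (24): (24 of them)
  2-simplices (16): [1,3,6], [1,3,8], [1,4,6], [1,4,7], [1,5,7], [1,5,8], [2,3,4], [2,3,5], [2,4,8], [2,5,8], [3,4,7], [3,5,6], [3,7,8], [4,6,8], [5,6,7], [6,7,8]

Hence C_0 ≅ Z^8, C_1 ≅ Z^24, C_2 ≅ Z^16.

Boundary ∂_1: C_1 → C_0 is given by ∂[p,q] = [q] − [p]. For instance
  ∂[3,7] = [7] − [3].
This gives a 8×24 integer matrix of rank 7; reducing to Smith normal form yields diagonal entries (1,1,1,1,1,1,1).

Boundary ∂_2: C_2 → C_1 acts by ∂[p,q,r] = [q,r] − [p,r] + [p,q]. For instance
  ∂[3,5,6] = [5,6] − [3,6] + [3,5],
  ∂[2,4,8] = [4,8] − [2,8] + [2,4].
As a 24×16 matrix over Z this has rank 15, with invariant factors (1,1,1,1,1,1,1,1,1,1,1,1,1,1,1).

From H_k ≅ ker(∂_k) / im(∂_{k+1}) we obtain:

  H_0: rank C_0 − rank ∂_1 = 8 − 7 = 1, and the invariant factors of ∂_1 are all 1, so H_0 = Z.
  H_1: rank ker ∂_1 − rank ∂_2 = (24 − 7) − 15 = 2, and the invariant factors of ∂_2 are all 1, so H_1 = Z^2.
  H_2: rank ker ∂_2 − rank ∂_3 = (16 − 15) − 0 = 1, and there is no ∂_3, so H_2 = Z.

(K is a triangulation of the torus T^2.)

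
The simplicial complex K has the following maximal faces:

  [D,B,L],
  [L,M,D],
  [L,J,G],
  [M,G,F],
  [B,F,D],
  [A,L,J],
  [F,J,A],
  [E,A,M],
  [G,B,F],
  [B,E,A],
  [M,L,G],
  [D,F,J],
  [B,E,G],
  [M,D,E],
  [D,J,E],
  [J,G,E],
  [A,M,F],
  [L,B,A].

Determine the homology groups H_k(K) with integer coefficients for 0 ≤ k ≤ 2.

H_0 ≅ Z,  H_1 ≅ Z^2,  H_2 ≅ Z.

Order the vertices as A < B < D < E < F < G < J < L < M. Listing each simplex with vertices in this order, K has dimension 2 with simplices:

  0-simplices (9): A, B, D, E, F, G, J, L, M
  1-simplices (27): AB, AE, AF, AJ, AL, AM, BD, BE, BF, BG, BL, DE, DF, DJ, DL, DM, EG, EJ, EM, FG, FJ, FM, GJ, GL, GM, JL, LM
  2-simplices (18): ABE, ABL, AEM, AFJ, AFM, AJL, BDF, BDL, BEG, BFG, DEJ, DEM, DFJ, DLM, EGJ, FGM, GJL, GLM

so the chain groups are C_0 ≅ Z^9, C_1 ≅ Z^27, C_2 ≅ Z^18.

∂_1: C_1 → C_0 sends each edge [p,q] (with p < q) to q − p. For instance
  ∂BE = E − B.
The 9×27 boundary matrix has rank 8 and Smith normal form diag(1,1,1,1,1,1,1,1).

∂_2: C_2 → C_1 acts by ∂[p,q,r] = [q,r] − [p,r] + [p,q]. For instance
  ∂DLM = LM − DM + DL,
  ∂GLM = LM − GM + GL.
The resulting 27×18 matrix has rank 17, and its Smith normal form has invariant factors (1,1,1,1,1,1,1,1,1,1,1,1,1,1,1,1,1).

From H_k ≅ ker(∂_k) / im(∂_{k+1}) we obtain:

  H_0: rank C_0 − rank ∂_1 = 9 − 8 = 1, and the invariant factors of ∂_1 are all 1, so H_0 ≅ Z.
  H_1: rank ker ∂_1 − rank ∂_2 = (27 − 8) − 17 = 2, and the invariant factors of ∂_2 are all 1, so H_1 ≅ Z^2.
  H_2: rank ker ∂_2 − rank ∂_3 = (18 − 17) − 0 = 1, and there is no ∂_3, so H_2 ≅ Z.

As a check, the Euler characteristic is 9 − 27 + 18 = 0, which agrees with 1 − 2 + 1 = 0.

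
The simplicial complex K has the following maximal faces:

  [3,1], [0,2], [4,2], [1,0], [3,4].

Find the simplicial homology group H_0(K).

H_0 ≅ Z.

Take the total order 0 < 1 < 2 < 3 < 4 on the vertex set. Then K (dimension 1) consists of the simplices:

  0-simplices (5): [0], [1], [2], [3], [4]
  1-simplices (5): [0,1], [0,2], [1,3], [2,4], [3,4]

Hence C_0 ≅ Z^5, C_1 ≅ Z^5.

∂_1: C_1 → C_0 is given by ∂[p,q] = [q] − [p].
As a 5×5 matrix over Z this has rank 4, with invariant factors (1,1,1,1).

From H_k ≅ ker(∂_k) / im(∂_{k+1}) we obtain:

  H_0: rank C_0 − rank ∂_1 = 5 − 4 = 1, and the invariant factors of ∂_1 are all 1, so H_0 ≅ Z.

(K is a triangulation of the circle S^1.)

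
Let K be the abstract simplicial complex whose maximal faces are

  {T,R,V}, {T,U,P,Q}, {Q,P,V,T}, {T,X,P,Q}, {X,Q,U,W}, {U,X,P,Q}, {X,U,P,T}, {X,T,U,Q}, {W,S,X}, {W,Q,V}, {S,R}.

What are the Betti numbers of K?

Fix the vertex order P < Q < R < S < T < U < V < W < X and write every simplex with vertices in increasing order. Then dim K = 3 and the simplices of K are:

  0-simplices (9): P, Q, R, S, T, U, V, W, X
  1-simplices (22): PQ, PT, PU, PV, PX, QT, QU, QV, QW, QX, RS, RT, RV, SW, SX, TU, TV, TX, UW, UX, VW, WX
  2-simplices (19): PQT, PQU, PQV, PQX, PTU, PTV, PTX, PUX, QTU, QTV, QTX, QUW, QUX, QVW, QWX, RTV, SWX, TUX, UWX
  3-simplices (7): PQTU, PQTV, PQTX, PQUX, PTUX, QTUX, QUWX

giving chain groups C_0 ≅ Z^9, C_1 ≅ Z^22, C_2 ≅ Z^19, C_3 ≅ Z^7.

The boundary map ∂_1: C_1 → C_0 maps an edge to its endpoints' difference, ∂[p,q] = q − p. For instance
  ∂QV = V − Q.
This gives a 9×22 integer matrix of rank 8; reducing to Smith normal form yields diagonal entries (1,1,1,1,1,1,1,1).

The boundary map ∂_2: C_2 → C_1 sends each 2-simplex [p,q,r] to [q,r] − [p,r] + [p,q]. For instance
  ∂RTV = TV − RV + RT,
  ∂UWX = WX − UX + UW.
The resulting 22×19 matrix has rank 13, and its Smith normal form has invariant factors (1,1,1,1,1,1,1,1,1,1,1,1,1).

The boundary map ∂_3: C_3 → C_2 sends each 3-simplex σ to the alternating sum Σ_i (−1)^i (σ with its i-th vertex removed). For instance
  ∂PTUX = TUX − PUX + PTX − PTU,
  ∂PQTX = QTX − PTX + PQX − PQT.
The resulting 19×7 matrix has rank 6, and its Smith normal form has invariant factors (1,1,1,1,1,1).

Computing H_k = (kernel of ∂_k) / (image of ∂_{k+1}):

  H_0: rank C_0 − rank ∂_1 = 9 − 8 = 1, and the invariant factors of ∂_1 are all 1, so H_0 = Z.
  H_1: rank ker ∂_1 − rank ∂_2 = (22 − 8) − 13 = 1, and the invariant factors of ∂_2 are all 1, so H_1 = Z.
  H_2: rank ker ∂_2 − rank ∂_3 = (19 − 13) − 6 = 0, and the invariant factors of ∂_3 are all 1, so H_2 = 0.
  H_3: rank ker ∂_3 − rank ∂_4 = (7 − 6) − 0 = 1, and there is no ∂_4, so H_3 = Z.

Hence the Betti numbers are b_0 = 1, b_1 = 1, b_2 = 0, b_3 = 1.

b_0 = 1, b_1 = 1, b_2 = 0, b_3 = 1.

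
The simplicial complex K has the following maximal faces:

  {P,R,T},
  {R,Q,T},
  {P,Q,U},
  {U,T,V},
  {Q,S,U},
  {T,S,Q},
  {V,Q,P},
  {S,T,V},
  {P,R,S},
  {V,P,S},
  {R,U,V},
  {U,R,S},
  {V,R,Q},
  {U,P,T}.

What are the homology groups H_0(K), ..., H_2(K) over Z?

H_0 ≅ Z,  H_1 ≅ Z^2,  H_2 ≅ Z.

Take the total order P < Q < R < S < T < U < V on the vertex set. Then K (dimension 2) consists of the simplices:

  0-simplices (7): P, Q, R, S, T, U, V
  1-simplices (21): PQ, PR, PS, PT, PU, PV, QR, QS, QT, QU, QV, RS, RT, RU, RV, ST, SU, SV, TU, TV, UV
  2-simplices (14): PQU, PQV, PRS, PRT, PSV, PTU, QRT, QRV, QST, QSU, RSU, RUV, STV, TUV

Hence C_0 ≅ Z^7, C_1 ≅ Z^21, C_2 ≅ Z^14.

∂_1: C_1 → C_0 maps an edge to its endpoints' difference, ∂[p,q] = q − p.
The 7×21 boundary matrix has rank 6 and Smith normal form diag(1,1,1,1,1,1).

∂_2: C_2 → C_1 acts by ∂[p,q,r] = [q,r] − [p,r] + [p,q]. For instance
  ∂PQU = QU − PU + PQ,
  ∂PTU = TU − PU + PT.
As a 21×14 matrix over Z this has rank 13, with invariant factors (1,1,1,1,1,1,1,1,1,1,1,1,1).

Computing H_k = (kernel of ∂_k) / (image of ∂_{k+1}):

  H_0: rank C_0 − rank ∂_1 = 7 − 6 = 1, and the invariant factors of ∂_1 are all 1, so H_0 ≅ Z.
  H_1: rank ker ∂_1 − rank ∂_2 = (21 − 6) − 13 = 2, and the invariant factors of ∂_2 are all 1, so H_1 ≅ Z^2.
  H_2: rank ker ∂_2 − rank ∂_3 = (14 − 13) − 0 = 1, and there is no ∂_3, so H_2 ≅ Z.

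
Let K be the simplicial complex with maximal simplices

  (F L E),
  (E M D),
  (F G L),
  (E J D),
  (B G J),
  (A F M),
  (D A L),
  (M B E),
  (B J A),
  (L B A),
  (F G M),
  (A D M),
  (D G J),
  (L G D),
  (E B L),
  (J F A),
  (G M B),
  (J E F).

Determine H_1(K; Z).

We work with the vertex ordering A < B < D < E < F < G < J < L < M. The simplices of K, each written with vertices in increasing order, are:

  0-simplices (9): A, B, D, E, F, G, J, L, M
  1-simplices (27): AB, AD, AF, AJ, AL, AM, BE, BG, BJ, BL, BM, DE, DG, DJ, DL, DM, EF, EJ, EL, EM, FG, FJ, FL, FM, GJ, GL, GM
  2-simplices (18): ABJ, ABL, ADL, ADM, AFJ, AFM, BEL, BEM, BGJ, BGM, DEJ, DEM, DGJ, DGL, EFJ, EFL, FGL, FGM

giving chain groups C_0 ≅ Z^9, C_1 ≅ Z^27, C_2 ≅ Z^18.

The boundary map ∂_1: C_1 → C_0 maps an edge to its endpoints' difference, ∂[p,q] = q − p. For instance
  ∂GL = L − G.
This gives a 9×27 integer matrix of rank 8; reducing to Smith normal form yields diagonal entries (1,1,1,1,1,1,1,1).

∂_2: C_2 → C_1 acts by ∂[p,q,r] = [q,r] − [p,r] + [p,q]. For instance
  ∂ABL = BL − AL + AB,
  ∂ADL = DL − AL + AD.
The resulting 27×18 matrix has rank 17, and its Smith normal form has invariant factors (1,1,1,1,1,1,1,1,1,1,1,1,1,1,1,1,1).

Computing H_k = (kernel of ∂_k) / (image of ∂_{k+1}):

  H_1: rank ker ∂_1 − rank ∂_2 = (27 − 8) − 17 = 2, and the invariant factors of ∂_2 are all 1, so H_1 = Z^2.

H_1 = Z^2.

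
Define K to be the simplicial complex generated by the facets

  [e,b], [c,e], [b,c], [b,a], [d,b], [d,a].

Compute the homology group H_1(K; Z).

H_1 = Z^2.

K has 5 vertices, 6 edges.
rank ∂_1 = 4, rank ∂_2 = 0 ⇒ b_1 = 6 − 4 − 0 = 2. So H_1 ≅ Z^2.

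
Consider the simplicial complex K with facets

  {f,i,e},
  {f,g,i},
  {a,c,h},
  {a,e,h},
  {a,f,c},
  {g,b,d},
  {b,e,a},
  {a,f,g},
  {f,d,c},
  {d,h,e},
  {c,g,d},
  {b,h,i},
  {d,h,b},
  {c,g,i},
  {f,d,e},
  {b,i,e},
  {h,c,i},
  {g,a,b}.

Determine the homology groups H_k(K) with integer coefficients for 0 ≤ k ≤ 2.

H_0 ≅ Z,  H_1 ≅ Z ⊕ Z/2Z,  H_2 = 0.

Fix the vertex order a < b < c < d < e < f < g < h < i and write every simplex with vertices in increasing order. Then dim K = 2 and the simplices of K are:

  0-simplices (9): a, b, c, d, e, f, g, h, i
  1-simplices (27): ab, ac, ae, af, ag, ah, bd, be, bg, bh, bi, cd, cf, cg, ch, ci, de, df, dg, dh, ef, eh, ei, fg, fi, gi, hi
  2-simplices (18): abe, abg, acf, ach, aeh, afg, bdg, bdh, bei, bhi, cdf, cdg, cgi, chi, def, deh, efi, fgi

giving chain groups C_0 ≅ Z^9, C_1 ≅ Z^27, C_2 ≅ Z^18.

The boundary map ∂_1: C_1 → C_0 sends each edge [p,q] (with p < q) to q − p.
The 9×27 boundary matrix has rank 8 and Smith normal form diag(1,1,1,1,1,1,1,1).

The boundary map ∂_2: C_2 → C_1 acts by ∂[p,q,r] = [q,r] − [p,r] + [p,q]. For instance
  ∂aeh = eh − ah + ae,
  ∂cgi = gi − ci + cg.
The 27×18 boundary matrix has rank 18 and Smith normal form diag(1,1,1,1,1,1,1,1,1,1,1,1,1,1,1,1,1,2).

From H_k ≅ ker(∂_k) / im(∂_{k+1}) we obtain:

  H_0: rank C_0 − rank ∂_1 = 9 − 8 = 1, and the invariant factors of ∂_1 are all 1, so H_0 ≅ Z.
  H_1: rank ker ∂_1 − rank ∂_2 = (27 − 8) − 18 = 1, and ∂_2 has invariant factor 2 > 1, so H_1 ≅ Z ⊕ Z/2Z.
  H_2: rank ker ∂_2 − rank ∂_3 = (18 − 18) − 0 = 0, and there is no ∂_3, so H_2 ≅ 0.

(K is a triangulation of the Klein bottle.)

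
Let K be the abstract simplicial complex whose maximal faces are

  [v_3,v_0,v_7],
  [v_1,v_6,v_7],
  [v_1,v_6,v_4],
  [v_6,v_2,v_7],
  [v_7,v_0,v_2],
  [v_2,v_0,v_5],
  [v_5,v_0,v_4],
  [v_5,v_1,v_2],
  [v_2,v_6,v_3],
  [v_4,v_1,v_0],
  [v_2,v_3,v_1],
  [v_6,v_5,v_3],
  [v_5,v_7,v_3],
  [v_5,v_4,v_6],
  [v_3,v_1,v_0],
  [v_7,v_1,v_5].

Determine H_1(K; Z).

H_1 = Z^2.

K has 8 vertices, 24 edges, 16 triangles.
rank ∂_1 = 7, rank ∂_2 = 15 ⇒ b_1 = 24 − 7 − 15 = 2; all invariant factors of ∂_2 are 1 so no torsion. So H_1 = Z^2.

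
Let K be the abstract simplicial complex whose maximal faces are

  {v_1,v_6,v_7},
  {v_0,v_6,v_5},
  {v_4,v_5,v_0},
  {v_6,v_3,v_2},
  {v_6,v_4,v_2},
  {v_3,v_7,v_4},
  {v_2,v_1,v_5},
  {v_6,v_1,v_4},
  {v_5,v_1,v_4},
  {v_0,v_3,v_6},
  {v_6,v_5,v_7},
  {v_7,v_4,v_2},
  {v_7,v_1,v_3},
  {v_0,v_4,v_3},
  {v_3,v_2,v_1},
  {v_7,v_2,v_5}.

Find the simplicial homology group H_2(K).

H_2 = Z.

We work with the vertex ordering v_0 < v_1 < v_2 < v_3 < v_4 < v_5 < v_6 < v_7. The simplices of K, each written with vertices in increasing order, are:

  0-simplices (8): [v_0], [v_1], [v_2], [v_3], [v_4], [v_5], [v_6], [v_7]
  1-simplices (24): (24 of them)
  2-simplices (16): (16 of them)

giving chain groups C_0 ≅ Z^8, C_1 ≅ Z^24, C_2 ≅ Z^16.

∂_1: C_1 → C_0 maps an edge to its endpoints' difference, ∂[p,q] = q − p.
The 8×24 boundary matrix has rank 7 and Smith normal form diag(1,1,1,1,1,1,1).

Boundary ∂_2: C_2 → C_1 sends each 2-simplex [p,q,r] to [q,r] − [p,r] + [p,q]. For instance
  ∂[v_1,v_2,v_5] = [v_2,v_5] − [v_1,v_5] + [v_1,v_2],
  ∂[v_1,v_4,v_6] = [v_4,v_6] − [v_1,v_6] + [v_1,v_4].
This gives a 24×16 integer matrix of rank 15; reducing to Smith normal form yields diagonal entries (1,1,1,1,1,1,1,1,1,1,1,1,1,1,1).

Computing H_k = (kernel of ∂_k) / (image of ∂_{k+1}):

  H_2: rank ker ∂_2 − rank ∂_3 = (16 − 15) − 0 = 1, and there is no ∂_3, so H_2 ≅ Z.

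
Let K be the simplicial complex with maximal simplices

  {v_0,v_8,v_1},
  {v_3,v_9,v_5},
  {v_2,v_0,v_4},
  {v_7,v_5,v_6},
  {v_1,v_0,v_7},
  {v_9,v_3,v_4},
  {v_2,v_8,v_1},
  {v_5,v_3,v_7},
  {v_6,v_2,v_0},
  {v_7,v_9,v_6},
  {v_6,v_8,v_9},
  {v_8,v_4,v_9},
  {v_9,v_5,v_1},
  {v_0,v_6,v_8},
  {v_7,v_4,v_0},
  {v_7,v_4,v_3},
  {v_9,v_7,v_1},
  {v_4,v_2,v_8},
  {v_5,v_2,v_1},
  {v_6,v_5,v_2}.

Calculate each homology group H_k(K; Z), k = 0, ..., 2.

H_0 = Z,  H_1 = Z ⊕ Z/2,  H_2 = 0.

Fix the vertex order v_0 < v_1 < v_2 < v_3 < v_4 < v_5 < v_6 < v_7 < v_8 < v_9 and write every simplex with vertices in increasing order. Then dim K = 2 and the simplices of K are:

  0-simplices (10): [v_0], [v_1], [v_2], [v_3], [v_4], [v_5], [v_6], [v_7], [v_8], [v_9]
  1-simplices (30): (30 of them)
  2-simplices (20): (20 of them)

Hence C_0 ≅ Z^10, C_1 ≅ Z^30, C_2 ≅ Z^20.

∂_1: C_1 → C_0 is given by ∂[p,q] = [q] − [p].
The resulting 10×30 matrix has rank 9, and its Smith normal form has invariant factors (1,1,1,1,1,1,1,1,1).

Boundary ∂_2: C_2 → C_1 acts by ∂[p,q,r] = [q,r] − [p,r] + [p,q]. For instance
  ∂[v_0,v_6,v_8] = [v_6,v_8] − [v_0,v_8] + [v_0,v_6],
  ∂[v_3,v_5,v_9] = [v_5,v_9] − [v_3,v_9] + [v_3,v_5].
As a 30×20 matrix over Z this has rank 20, with invariant factors (1,1,1,1,1,1,1,1,1,1,1,1,1,1,1,1,1,1,1,2).

Reading off H_k = ker ∂_k / im ∂_{k+1}:

  H_0: rank C_0 − rank ∂_1 = 10 − 9 = 1, and the invariant factors of ∂_1 are all 1, so H_0 ≅ Z.
  H_1: rank ker ∂_1 − rank ∂_2 = (30 − 9) − 20 = 1, and ∂_2 has invariant factor 2 > 1, so H_1 ≅ Z ⊕ Z/2.
  H_2: rank ker ∂_2 − rank ∂_3 = (20 − 20) − 0 = 0, and there is no ∂_3, so H_2 ≅ 0.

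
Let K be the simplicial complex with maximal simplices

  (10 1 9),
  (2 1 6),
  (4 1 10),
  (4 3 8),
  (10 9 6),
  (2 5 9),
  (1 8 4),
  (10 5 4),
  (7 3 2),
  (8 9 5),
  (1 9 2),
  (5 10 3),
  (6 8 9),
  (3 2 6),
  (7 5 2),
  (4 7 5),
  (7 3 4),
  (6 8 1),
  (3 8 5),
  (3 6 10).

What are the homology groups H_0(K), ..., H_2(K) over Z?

Take the total order 1 < 2 < 3 < 4 < 5 < 6 < 7 < 8 < 9 < 10 on the vertex set. Then K (dimension 2) consists of the simplices:

  0-simplices (10): [1], [2], [3], [4], [5], [6], [7], [8], [9], [10]
  1-simplices (30): (30 of them)
  2-simplices (20): (20 of them)

giving chain groups C_0 ≅ Z^10, C_1 ≅ Z^30, C_2 ≅ Z^20.

Boundary ∂_1: C_1 → C_0 is given by ∂[p,q] = [q] − [p].
This gives a 10×30 integer matrix of rank 9; reducing to Smith normal form yields diagonal entries (1,1,1,1,1,1,1,1,1).

The boundary map ∂_2: C_2 → C_1 maps a triangle to the signed sum of its edges. For instance
  ∂[2,5,7] = [5,7] − [2,7] + [2,5],
  ∂[2,5,9] = [5,9] − [2,9] + [2,5].
The 30×20 boundary matrix has rank 20 and Smith normal form diag(1,1,1,1,1,1,1,1,1,1,1,1,1,1,1,1,1,1,1,2).

Reading off H_k = ker ∂_k / im ∂_{k+1}:

  H_0: rank C_0 − rank ∂_1 = 10 − 9 = 1, and the invariant factors of ∂_1 are all 1, so H_0 ≅ Z.
  H_1: rank ker ∂_1 − rank ∂_2 = (30 − 9) − 20 = 1, and ∂_2 has invariant factor 2 > 1, so H_1 ≅ Z ⊕ Z_2.
  H_2: rank ker ∂_2 − rank ∂_3 = (20 − 20) − 0 = 0, and there is no ∂_3, so H_2 ≅ 0.

As a check, the Euler characteristic is 10 − 30 + 20 = 0, which agrees with 1 − 1 + 0 = 0.
(K is a triangulation of the Klein bottle.)

H_0 ≅ Z,  H_1 ≅ Z ⊕ Z_2,  H_2 = 0.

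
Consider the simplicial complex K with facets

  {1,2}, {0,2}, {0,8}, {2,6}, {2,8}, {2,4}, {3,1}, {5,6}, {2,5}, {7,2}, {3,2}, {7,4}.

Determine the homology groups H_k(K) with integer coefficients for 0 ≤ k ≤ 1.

H_0 = Z,  H_1 = Z^4.

K has 9 vertices, 12 edges.
rank ∂_0 = 0, rank ∂_1 = 8 ⇒ b_0 = 9 − 0 − 8 = 1; all invariant factors of ∂_1 are 1 so no torsion. So H_0 = Z.
rank ∂_1 = 8, rank ∂_2 = 0 ⇒ b_1 = 12 − 8 − 0 = 4. So H_1 = Z^4.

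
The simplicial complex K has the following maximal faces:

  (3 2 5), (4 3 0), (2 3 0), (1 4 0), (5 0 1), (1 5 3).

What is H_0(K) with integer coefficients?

H_0 = Z.

Take the total order 0 < 1 < 2 < 3 < 4 < 5 on the vertex set. Then K (dimension 2) consists of the simplices:

  0-simplices (6): [0], [1], [2], [3], [4], [5]
  1-simplices (12): [0,1], [0,2], [0,3], [0,4], [0,5], [1,3], [1,4], [1,5], [2,3], [2,5], [3,4], [3,5]
  2-simplices (6): [0,1,4], [0,1,5], [0,2,3], [0,3,4], [1,3,5], [2,3,5]

so the chain groups are C_0 ≅ Z^6, C_1 ≅ Z^12, C_2 ≅ Z^6.

Boundary ∂_1: C_1 → C_0 maps an edge to its endpoints' difference, ∂[p,q] = q − p. For instance
  ∂[3,4] = [4] − [3].
This gives a 6×12 integer matrix of rank 5; reducing to Smith normal form yields diagonal entries (1,1,1,1,1).

Boundary ∂_2: C_2 → C_1 acts by ∂[p,q,r] = [q,r] − [p,r] + [p,q]. For instance
  ∂[0,2,3] = [2,3] − [0,3] + [0,2],
  ∂[0,1,5] = [1,5] − [0,5] + [0,1].
The 12×6 boundary matrix has rank 6 and Smith normal form diag(1,1,1,1,1,1).

Reading off H_k = ker ∂_k / im ∂_{k+1}:

  H_0: rank C_0 − rank ∂_1 = 6 − 5 = 1, and the invariant factors of ∂_1 are all 1, so H_0 = Z.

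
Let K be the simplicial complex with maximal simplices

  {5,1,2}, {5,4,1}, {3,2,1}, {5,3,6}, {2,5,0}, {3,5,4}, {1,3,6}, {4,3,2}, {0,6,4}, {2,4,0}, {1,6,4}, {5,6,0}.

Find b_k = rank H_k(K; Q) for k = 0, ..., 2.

We work with the vertex ordering 0 < 1 < 2 < 3 < 4 < 5 < 6. The simplices of K, each written with vertices in increasing order, are:

  0-simplices (7): [0], [1], [2], [3], [4], [5], [6]
  1-simplices (18): [0,2], [0,4], [0,5], [0,6], [1,2], [1,3], [1,4], [1,5], [1,6], [2,3], [2,4], [2,5], [3,4], [3,5], [3,6], [4,5], [4,6], [5,6]
  2-simplices (12): [0,2,4], [0,2,5], [0,4,6], [0,5,6], [1,2,3], [1,2,5], [1,3,6], [1,4,5], [1,4,6], [2,3,4], [3,4,5], [3,5,6]

giving chain groups C_0 ≅ Z^7, C_1 ≅ Z^18, C_2 ≅ Z^12.

∂_1: C_1 → C_0 maps an edge to its endpoints' difference, ∂[p,q] = q − p. For instance
  ∂[3,5] = [5] − [3].
This gives a 7×18 integer matrix of rank 6; reducing to Smith normal form yields diagonal entries (1,1,1,1,1,1).

The boundary map ∂_2: C_2 → C_1 acts by ∂[p,q,r] = [q,r] − [p,r] + [p,q]. For instance
  ∂[1,2,5] = [2,5] − [1,5] + [1,2],
  ∂[1,2,3] = [2,3] − [1,3] + [1,2].
This gives a 18×12 integer matrix of rank 12; reducing to Smith normal form yields diagonal entries (1,1,1,1,1,1,1,1,1,1,1,2).

Reading off H_k = ker ∂_k / im ∂_{k+1}:

  H_0: rank C_0 − rank ∂_1 = 7 − 6 = 1, and the invariant factors of ∂_1 are all 1, so H_0 = Z.
  H_1: rank ker ∂_1 − rank ∂_2 = (18 − 6) − 12 = 0, and ∂_2 has invariant factor 2 > 1, so H_1 = Z/2.
  H_2: rank ker ∂_2 − rank ∂_3 = (12 − 12) − 0 = 0, and there is no ∂_3, so H_2 = 0.

Hence the Betti numbers are b_0 = 1, b_1 = 0, b_2 = 0.

b_0 = 1, b_1 = 0, b_2 = 0.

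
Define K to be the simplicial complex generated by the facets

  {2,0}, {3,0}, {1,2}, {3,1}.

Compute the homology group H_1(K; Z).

Fix the vertex order 0 < 1 < 2 < 3 and write every simplex with vertices in increasing order. Then dim K = 1 and the simplices of K are:

  0-simplices (4): [0], [1], [2], [3]
  1-simplices (4): [0,2], [0,3], [1,2], [1,3]

giving chain groups C_0 ≅ Z^4, C_1 ≅ Z^4.

The boundary map ∂_1: C_1 → C_0 is given by ∂[p,q] = [q] − [p].
The resulting 4×4 matrix has rank 3, and its Smith normal form has invariant factors (1,1,1).

From H_k ≅ ker(∂_k) / im(∂_{k+1}) we obtain:

  H_1: rank ker ∂_1 − rank ∂_2 = (4 − 3) − 0 = 1, and there is no ∂_2, so H_1 ≅ Z.

H_1 = Z.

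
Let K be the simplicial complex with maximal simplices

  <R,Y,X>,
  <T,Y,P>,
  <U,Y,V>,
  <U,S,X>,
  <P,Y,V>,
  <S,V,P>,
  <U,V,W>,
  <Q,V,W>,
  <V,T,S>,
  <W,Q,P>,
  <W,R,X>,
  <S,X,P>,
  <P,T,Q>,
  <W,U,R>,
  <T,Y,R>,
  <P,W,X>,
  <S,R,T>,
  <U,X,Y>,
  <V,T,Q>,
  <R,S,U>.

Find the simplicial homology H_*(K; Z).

Order the vertices as P < Q < R < S < T < U < V < W < X < Y. Listing each simplex with vertices in this order, K has dimension 2 with simplices:

  0-simplices (10): P, Q, R, S, T, U, V, W, X, Y
  1-simplices (30): PQ, PS, PT, PV, PW, PX, PY, QT, QV, QW, RS, RT, RU, RW, RX, RY, ST, SU, SV, SX, TV, TY, UV, UW, UX, UY, VW, VY, WX, XY
  2-simplices (20): PQT, PQW, PSV, PSX, PTY, PVY, PWX, QTV, QVW, RST, RSU, RTY, RUW, RWX, RXY, STV, SUX, UVW, UVY, UXY

so the chain groups are C_0 ≅ Z^10, C_1 ≅ Z^30, C_2 ≅ Z^20.

Boundary ∂_1: C_1 → C_0 sends each edge [p,q] (with p < q) to q − p.
The resulting 10×30 matrix has rank 9, and its Smith normal form has invariant factors (1,1,1,1,1,1,1,1,1).

The boundary map ∂_2: C_2 → C_1 acts by ∂[p,q,r] = [q,r] − [p,r] + [p,q]. For instance
  ∂RSU = SU − RU + RS,
  ∂PQW = QW − PW + PQ.
The 30×20 boundary matrix has rank 20 and Smith normal form diag(1,1,1,1,1,1,1,1,1,1,1,1,1,1,1,1,1,1,1,2).

From H_k ≅ ker(∂_k) / im(∂_{k+1}) we obtain:

  H_0: rank C_0 − rank ∂_1 = 10 − 9 = 1, and the invariant factors of ∂_1 are all 1, so H_0 ≅ Z.
  H_1: rank ker ∂_1 − rank ∂_2 = (30 − 9) − 20 = 1, and ∂_2 has invariant factor 2 > 1, so H_1 ≅ Z ⊕ Z/2.
  H_2: rank ker ∂_2 − rank ∂_3 = (20 − 20) − 0 = 0, and there is no ∂_3, so H_2 ≅ 0.

As a check, the Euler characteristic is 10 − 30 + 20 = 0, which agrees with 1 − 1 + 0 = 0.

H_0 = Z,  H_1 = Z ⊕ Z/2,  H_2 = 0.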